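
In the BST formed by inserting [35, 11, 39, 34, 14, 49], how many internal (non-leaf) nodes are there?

Tree built from: [35, 11, 39, 34, 14, 49]
Tree (level-order array): [35, 11, 39, None, 34, None, 49, 14]
Rule: An internal node has at least one child.
Per-node child counts:
  node 35: 2 child(ren)
  node 11: 1 child(ren)
  node 34: 1 child(ren)
  node 14: 0 child(ren)
  node 39: 1 child(ren)
  node 49: 0 child(ren)
Matching nodes: [35, 11, 34, 39]
Count of internal (non-leaf) nodes: 4


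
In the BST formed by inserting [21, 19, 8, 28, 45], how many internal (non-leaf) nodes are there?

Tree built from: [21, 19, 8, 28, 45]
Tree (level-order array): [21, 19, 28, 8, None, None, 45]
Rule: An internal node has at least one child.
Per-node child counts:
  node 21: 2 child(ren)
  node 19: 1 child(ren)
  node 8: 0 child(ren)
  node 28: 1 child(ren)
  node 45: 0 child(ren)
Matching nodes: [21, 19, 28]
Count of internal (non-leaf) nodes: 3


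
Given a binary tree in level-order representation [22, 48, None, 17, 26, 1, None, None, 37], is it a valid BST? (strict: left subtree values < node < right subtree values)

Level-order array: [22, 48, None, 17, 26, 1, None, None, 37]
Validate using subtree bounds (lo, hi): at each node, require lo < value < hi,
then recurse left with hi=value and right with lo=value.
Preorder trace (stopping at first violation):
  at node 22 with bounds (-inf, +inf): OK
  at node 48 with bounds (-inf, 22): VIOLATION
Node 48 violates its bound: not (-inf < 48 < 22).
Result: Not a valid BST


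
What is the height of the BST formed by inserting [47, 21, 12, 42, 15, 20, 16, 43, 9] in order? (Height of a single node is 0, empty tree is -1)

Insertion order: [47, 21, 12, 42, 15, 20, 16, 43, 9]
Tree (level-order array): [47, 21, None, 12, 42, 9, 15, None, 43, None, None, None, 20, None, None, 16]
Compute height bottom-up (empty subtree = -1):
  height(9) = 1 + max(-1, -1) = 0
  height(16) = 1 + max(-1, -1) = 0
  height(20) = 1 + max(0, -1) = 1
  height(15) = 1 + max(-1, 1) = 2
  height(12) = 1 + max(0, 2) = 3
  height(43) = 1 + max(-1, -1) = 0
  height(42) = 1 + max(-1, 0) = 1
  height(21) = 1 + max(3, 1) = 4
  height(47) = 1 + max(4, -1) = 5
Height = 5


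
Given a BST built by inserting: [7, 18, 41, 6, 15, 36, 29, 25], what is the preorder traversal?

Tree insertion order: [7, 18, 41, 6, 15, 36, 29, 25]
Tree (level-order array): [7, 6, 18, None, None, 15, 41, None, None, 36, None, 29, None, 25]
Preorder traversal: [7, 6, 18, 15, 41, 36, 29, 25]


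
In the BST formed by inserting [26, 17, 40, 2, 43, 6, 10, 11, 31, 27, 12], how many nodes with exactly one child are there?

Tree built from: [26, 17, 40, 2, 43, 6, 10, 11, 31, 27, 12]
Tree (level-order array): [26, 17, 40, 2, None, 31, 43, None, 6, 27, None, None, None, None, 10, None, None, None, 11, None, 12]
Rule: These are nodes with exactly 1 non-null child.
Per-node child counts:
  node 26: 2 child(ren)
  node 17: 1 child(ren)
  node 2: 1 child(ren)
  node 6: 1 child(ren)
  node 10: 1 child(ren)
  node 11: 1 child(ren)
  node 12: 0 child(ren)
  node 40: 2 child(ren)
  node 31: 1 child(ren)
  node 27: 0 child(ren)
  node 43: 0 child(ren)
Matching nodes: [17, 2, 6, 10, 11, 31]
Count of nodes with exactly one child: 6


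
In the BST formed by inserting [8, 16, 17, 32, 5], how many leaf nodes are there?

Tree built from: [8, 16, 17, 32, 5]
Tree (level-order array): [8, 5, 16, None, None, None, 17, None, 32]
Rule: A leaf has 0 children.
Per-node child counts:
  node 8: 2 child(ren)
  node 5: 0 child(ren)
  node 16: 1 child(ren)
  node 17: 1 child(ren)
  node 32: 0 child(ren)
Matching nodes: [5, 32]
Count of leaf nodes: 2


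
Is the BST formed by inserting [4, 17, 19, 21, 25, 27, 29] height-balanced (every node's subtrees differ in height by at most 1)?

Tree (level-order array): [4, None, 17, None, 19, None, 21, None, 25, None, 27, None, 29]
Definition: a tree is height-balanced if, at every node, |h(left) - h(right)| <= 1 (empty subtree has height -1).
Bottom-up per-node check:
  node 29: h_left=-1, h_right=-1, diff=0 [OK], height=0
  node 27: h_left=-1, h_right=0, diff=1 [OK], height=1
  node 25: h_left=-1, h_right=1, diff=2 [FAIL (|-1-1|=2 > 1)], height=2
  node 21: h_left=-1, h_right=2, diff=3 [FAIL (|-1-2|=3 > 1)], height=3
  node 19: h_left=-1, h_right=3, diff=4 [FAIL (|-1-3|=4 > 1)], height=4
  node 17: h_left=-1, h_right=4, diff=5 [FAIL (|-1-4|=5 > 1)], height=5
  node 4: h_left=-1, h_right=5, diff=6 [FAIL (|-1-5|=6 > 1)], height=6
Node 25 violates the condition: |-1 - 1| = 2 > 1.
Result: Not balanced


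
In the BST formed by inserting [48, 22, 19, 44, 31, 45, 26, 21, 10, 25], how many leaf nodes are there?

Tree built from: [48, 22, 19, 44, 31, 45, 26, 21, 10, 25]
Tree (level-order array): [48, 22, None, 19, 44, 10, 21, 31, 45, None, None, None, None, 26, None, None, None, 25]
Rule: A leaf has 0 children.
Per-node child counts:
  node 48: 1 child(ren)
  node 22: 2 child(ren)
  node 19: 2 child(ren)
  node 10: 0 child(ren)
  node 21: 0 child(ren)
  node 44: 2 child(ren)
  node 31: 1 child(ren)
  node 26: 1 child(ren)
  node 25: 0 child(ren)
  node 45: 0 child(ren)
Matching nodes: [10, 21, 25, 45]
Count of leaf nodes: 4


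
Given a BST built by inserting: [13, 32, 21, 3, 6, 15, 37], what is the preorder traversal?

Tree insertion order: [13, 32, 21, 3, 6, 15, 37]
Tree (level-order array): [13, 3, 32, None, 6, 21, 37, None, None, 15]
Preorder traversal: [13, 3, 6, 32, 21, 15, 37]


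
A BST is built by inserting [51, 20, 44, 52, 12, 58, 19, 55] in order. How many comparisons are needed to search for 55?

Search path for 55: 51 -> 52 -> 58 -> 55
Found: True
Comparisons: 4


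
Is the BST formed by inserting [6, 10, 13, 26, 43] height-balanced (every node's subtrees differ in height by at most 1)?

Tree (level-order array): [6, None, 10, None, 13, None, 26, None, 43]
Definition: a tree is height-balanced if, at every node, |h(left) - h(right)| <= 1 (empty subtree has height -1).
Bottom-up per-node check:
  node 43: h_left=-1, h_right=-1, diff=0 [OK], height=0
  node 26: h_left=-1, h_right=0, diff=1 [OK], height=1
  node 13: h_left=-1, h_right=1, diff=2 [FAIL (|-1-1|=2 > 1)], height=2
  node 10: h_left=-1, h_right=2, diff=3 [FAIL (|-1-2|=3 > 1)], height=3
  node 6: h_left=-1, h_right=3, diff=4 [FAIL (|-1-3|=4 > 1)], height=4
Node 13 violates the condition: |-1 - 1| = 2 > 1.
Result: Not balanced


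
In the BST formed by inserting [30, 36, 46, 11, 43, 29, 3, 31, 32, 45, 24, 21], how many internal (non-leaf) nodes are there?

Tree built from: [30, 36, 46, 11, 43, 29, 3, 31, 32, 45, 24, 21]
Tree (level-order array): [30, 11, 36, 3, 29, 31, 46, None, None, 24, None, None, 32, 43, None, 21, None, None, None, None, 45]
Rule: An internal node has at least one child.
Per-node child counts:
  node 30: 2 child(ren)
  node 11: 2 child(ren)
  node 3: 0 child(ren)
  node 29: 1 child(ren)
  node 24: 1 child(ren)
  node 21: 0 child(ren)
  node 36: 2 child(ren)
  node 31: 1 child(ren)
  node 32: 0 child(ren)
  node 46: 1 child(ren)
  node 43: 1 child(ren)
  node 45: 0 child(ren)
Matching nodes: [30, 11, 29, 24, 36, 31, 46, 43]
Count of internal (non-leaf) nodes: 8


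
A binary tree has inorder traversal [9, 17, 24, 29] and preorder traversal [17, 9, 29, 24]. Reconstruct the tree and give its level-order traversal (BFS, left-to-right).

Inorder:  [9, 17, 24, 29]
Preorder: [17, 9, 29, 24]
Algorithm: preorder visits root first, so consume preorder in order;
for each root, split the current inorder slice at that value into
left-subtree inorder and right-subtree inorder, then recurse.
Recursive splits:
  root=17; inorder splits into left=[9], right=[24, 29]
  root=9; inorder splits into left=[], right=[]
  root=29; inorder splits into left=[24], right=[]
  root=24; inorder splits into left=[], right=[]
Reconstructed level-order: [17, 9, 29, 24]


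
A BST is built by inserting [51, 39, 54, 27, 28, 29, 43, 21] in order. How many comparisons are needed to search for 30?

Search path for 30: 51 -> 39 -> 27 -> 28 -> 29
Found: False
Comparisons: 5


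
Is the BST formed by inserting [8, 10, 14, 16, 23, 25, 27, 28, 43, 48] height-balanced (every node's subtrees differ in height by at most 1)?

Tree (level-order array): [8, None, 10, None, 14, None, 16, None, 23, None, 25, None, 27, None, 28, None, 43, None, 48]
Definition: a tree is height-balanced if, at every node, |h(left) - h(right)| <= 1 (empty subtree has height -1).
Bottom-up per-node check:
  node 48: h_left=-1, h_right=-1, diff=0 [OK], height=0
  node 43: h_left=-1, h_right=0, diff=1 [OK], height=1
  node 28: h_left=-1, h_right=1, diff=2 [FAIL (|-1-1|=2 > 1)], height=2
  node 27: h_left=-1, h_right=2, diff=3 [FAIL (|-1-2|=3 > 1)], height=3
  node 25: h_left=-1, h_right=3, diff=4 [FAIL (|-1-3|=4 > 1)], height=4
  node 23: h_left=-1, h_right=4, diff=5 [FAIL (|-1-4|=5 > 1)], height=5
  node 16: h_left=-1, h_right=5, diff=6 [FAIL (|-1-5|=6 > 1)], height=6
  node 14: h_left=-1, h_right=6, diff=7 [FAIL (|-1-6|=7 > 1)], height=7
  node 10: h_left=-1, h_right=7, diff=8 [FAIL (|-1-7|=8 > 1)], height=8
  node 8: h_left=-1, h_right=8, diff=9 [FAIL (|-1-8|=9 > 1)], height=9
Node 28 violates the condition: |-1 - 1| = 2 > 1.
Result: Not balanced


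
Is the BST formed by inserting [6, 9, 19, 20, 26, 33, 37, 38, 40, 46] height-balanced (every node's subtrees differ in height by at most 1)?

Tree (level-order array): [6, None, 9, None, 19, None, 20, None, 26, None, 33, None, 37, None, 38, None, 40, None, 46]
Definition: a tree is height-balanced if, at every node, |h(left) - h(right)| <= 1 (empty subtree has height -1).
Bottom-up per-node check:
  node 46: h_left=-1, h_right=-1, diff=0 [OK], height=0
  node 40: h_left=-1, h_right=0, diff=1 [OK], height=1
  node 38: h_left=-1, h_right=1, diff=2 [FAIL (|-1-1|=2 > 1)], height=2
  node 37: h_left=-1, h_right=2, diff=3 [FAIL (|-1-2|=3 > 1)], height=3
  node 33: h_left=-1, h_right=3, diff=4 [FAIL (|-1-3|=4 > 1)], height=4
  node 26: h_left=-1, h_right=4, diff=5 [FAIL (|-1-4|=5 > 1)], height=5
  node 20: h_left=-1, h_right=5, diff=6 [FAIL (|-1-5|=6 > 1)], height=6
  node 19: h_left=-1, h_right=6, diff=7 [FAIL (|-1-6|=7 > 1)], height=7
  node 9: h_left=-1, h_right=7, diff=8 [FAIL (|-1-7|=8 > 1)], height=8
  node 6: h_left=-1, h_right=8, diff=9 [FAIL (|-1-8|=9 > 1)], height=9
Node 38 violates the condition: |-1 - 1| = 2 > 1.
Result: Not balanced


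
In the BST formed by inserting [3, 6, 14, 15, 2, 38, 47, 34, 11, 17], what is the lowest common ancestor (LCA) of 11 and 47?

Tree insertion order: [3, 6, 14, 15, 2, 38, 47, 34, 11, 17]
Tree (level-order array): [3, 2, 6, None, None, None, 14, 11, 15, None, None, None, 38, 34, 47, 17]
In a BST, the LCA of p=11, q=47 is the first node v on the
root-to-leaf path with p <= v <= q (go left if both < v, right if both > v).
Walk from root:
  at 3: both 11 and 47 > 3, go right
  at 6: both 11 and 47 > 6, go right
  at 14: 11 <= 14 <= 47, this is the LCA
LCA = 14


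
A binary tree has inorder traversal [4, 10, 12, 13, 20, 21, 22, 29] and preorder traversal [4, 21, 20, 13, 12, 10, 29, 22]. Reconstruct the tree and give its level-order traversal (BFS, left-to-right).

Inorder:  [4, 10, 12, 13, 20, 21, 22, 29]
Preorder: [4, 21, 20, 13, 12, 10, 29, 22]
Algorithm: preorder visits root first, so consume preorder in order;
for each root, split the current inorder slice at that value into
left-subtree inorder and right-subtree inorder, then recurse.
Recursive splits:
  root=4; inorder splits into left=[], right=[10, 12, 13, 20, 21, 22, 29]
  root=21; inorder splits into left=[10, 12, 13, 20], right=[22, 29]
  root=20; inorder splits into left=[10, 12, 13], right=[]
  root=13; inorder splits into left=[10, 12], right=[]
  root=12; inorder splits into left=[10], right=[]
  root=10; inorder splits into left=[], right=[]
  root=29; inorder splits into left=[22], right=[]
  root=22; inorder splits into left=[], right=[]
Reconstructed level-order: [4, 21, 20, 29, 13, 22, 12, 10]


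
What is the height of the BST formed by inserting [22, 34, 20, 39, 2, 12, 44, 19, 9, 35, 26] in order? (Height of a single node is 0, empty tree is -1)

Insertion order: [22, 34, 20, 39, 2, 12, 44, 19, 9, 35, 26]
Tree (level-order array): [22, 20, 34, 2, None, 26, 39, None, 12, None, None, 35, 44, 9, 19]
Compute height bottom-up (empty subtree = -1):
  height(9) = 1 + max(-1, -1) = 0
  height(19) = 1 + max(-1, -1) = 0
  height(12) = 1 + max(0, 0) = 1
  height(2) = 1 + max(-1, 1) = 2
  height(20) = 1 + max(2, -1) = 3
  height(26) = 1 + max(-1, -1) = 0
  height(35) = 1 + max(-1, -1) = 0
  height(44) = 1 + max(-1, -1) = 0
  height(39) = 1 + max(0, 0) = 1
  height(34) = 1 + max(0, 1) = 2
  height(22) = 1 + max(3, 2) = 4
Height = 4


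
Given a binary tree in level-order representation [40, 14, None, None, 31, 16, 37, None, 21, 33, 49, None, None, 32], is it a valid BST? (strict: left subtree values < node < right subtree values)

Level-order array: [40, 14, None, None, 31, 16, 37, None, 21, 33, 49, None, None, 32]
Validate using subtree bounds (lo, hi): at each node, require lo < value < hi,
then recurse left with hi=value and right with lo=value.
Preorder trace (stopping at first violation):
  at node 40 with bounds (-inf, +inf): OK
  at node 14 with bounds (-inf, 40): OK
  at node 31 with bounds (14, 40): OK
  at node 16 with bounds (14, 31): OK
  at node 21 with bounds (16, 31): OK
  at node 37 with bounds (31, 40): OK
  at node 33 with bounds (31, 37): OK
  at node 32 with bounds (31, 33): OK
  at node 49 with bounds (37, 40): VIOLATION
Node 49 violates its bound: not (37 < 49 < 40).
Result: Not a valid BST


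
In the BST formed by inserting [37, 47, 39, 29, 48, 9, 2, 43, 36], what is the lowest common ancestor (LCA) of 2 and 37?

Tree insertion order: [37, 47, 39, 29, 48, 9, 2, 43, 36]
Tree (level-order array): [37, 29, 47, 9, 36, 39, 48, 2, None, None, None, None, 43]
In a BST, the LCA of p=2, q=37 is the first node v on the
root-to-leaf path with p <= v <= q (go left if both < v, right if both > v).
Walk from root:
  at 37: 2 <= 37 <= 37, this is the LCA
LCA = 37


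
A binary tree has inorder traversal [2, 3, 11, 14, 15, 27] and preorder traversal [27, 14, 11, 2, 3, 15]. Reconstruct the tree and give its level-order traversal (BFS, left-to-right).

Inorder:  [2, 3, 11, 14, 15, 27]
Preorder: [27, 14, 11, 2, 3, 15]
Algorithm: preorder visits root first, so consume preorder in order;
for each root, split the current inorder slice at that value into
left-subtree inorder and right-subtree inorder, then recurse.
Recursive splits:
  root=27; inorder splits into left=[2, 3, 11, 14, 15], right=[]
  root=14; inorder splits into left=[2, 3, 11], right=[15]
  root=11; inorder splits into left=[2, 3], right=[]
  root=2; inorder splits into left=[], right=[3]
  root=3; inorder splits into left=[], right=[]
  root=15; inorder splits into left=[], right=[]
Reconstructed level-order: [27, 14, 11, 15, 2, 3]


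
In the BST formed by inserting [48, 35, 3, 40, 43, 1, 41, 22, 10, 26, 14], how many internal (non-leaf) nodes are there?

Tree built from: [48, 35, 3, 40, 43, 1, 41, 22, 10, 26, 14]
Tree (level-order array): [48, 35, None, 3, 40, 1, 22, None, 43, None, None, 10, 26, 41, None, None, 14]
Rule: An internal node has at least one child.
Per-node child counts:
  node 48: 1 child(ren)
  node 35: 2 child(ren)
  node 3: 2 child(ren)
  node 1: 0 child(ren)
  node 22: 2 child(ren)
  node 10: 1 child(ren)
  node 14: 0 child(ren)
  node 26: 0 child(ren)
  node 40: 1 child(ren)
  node 43: 1 child(ren)
  node 41: 0 child(ren)
Matching nodes: [48, 35, 3, 22, 10, 40, 43]
Count of internal (non-leaf) nodes: 7


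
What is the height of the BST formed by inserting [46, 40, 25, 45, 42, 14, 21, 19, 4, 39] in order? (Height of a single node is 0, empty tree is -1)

Insertion order: [46, 40, 25, 45, 42, 14, 21, 19, 4, 39]
Tree (level-order array): [46, 40, None, 25, 45, 14, 39, 42, None, 4, 21, None, None, None, None, None, None, 19]
Compute height bottom-up (empty subtree = -1):
  height(4) = 1 + max(-1, -1) = 0
  height(19) = 1 + max(-1, -1) = 0
  height(21) = 1 + max(0, -1) = 1
  height(14) = 1 + max(0, 1) = 2
  height(39) = 1 + max(-1, -1) = 0
  height(25) = 1 + max(2, 0) = 3
  height(42) = 1 + max(-1, -1) = 0
  height(45) = 1 + max(0, -1) = 1
  height(40) = 1 + max(3, 1) = 4
  height(46) = 1 + max(4, -1) = 5
Height = 5


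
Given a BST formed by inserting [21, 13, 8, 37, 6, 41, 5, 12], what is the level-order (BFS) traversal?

Tree insertion order: [21, 13, 8, 37, 6, 41, 5, 12]
Tree (level-order array): [21, 13, 37, 8, None, None, 41, 6, 12, None, None, 5]
BFS from the root, enqueuing left then right child of each popped node:
  queue [21] -> pop 21, enqueue [13, 37], visited so far: [21]
  queue [13, 37] -> pop 13, enqueue [8], visited so far: [21, 13]
  queue [37, 8] -> pop 37, enqueue [41], visited so far: [21, 13, 37]
  queue [8, 41] -> pop 8, enqueue [6, 12], visited so far: [21, 13, 37, 8]
  queue [41, 6, 12] -> pop 41, enqueue [none], visited so far: [21, 13, 37, 8, 41]
  queue [6, 12] -> pop 6, enqueue [5], visited so far: [21, 13, 37, 8, 41, 6]
  queue [12, 5] -> pop 12, enqueue [none], visited so far: [21, 13, 37, 8, 41, 6, 12]
  queue [5] -> pop 5, enqueue [none], visited so far: [21, 13, 37, 8, 41, 6, 12, 5]
Result: [21, 13, 37, 8, 41, 6, 12, 5]


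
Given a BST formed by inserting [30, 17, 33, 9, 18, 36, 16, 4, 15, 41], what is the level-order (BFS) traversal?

Tree insertion order: [30, 17, 33, 9, 18, 36, 16, 4, 15, 41]
Tree (level-order array): [30, 17, 33, 9, 18, None, 36, 4, 16, None, None, None, 41, None, None, 15]
BFS from the root, enqueuing left then right child of each popped node:
  queue [30] -> pop 30, enqueue [17, 33], visited so far: [30]
  queue [17, 33] -> pop 17, enqueue [9, 18], visited so far: [30, 17]
  queue [33, 9, 18] -> pop 33, enqueue [36], visited so far: [30, 17, 33]
  queue [9, 18, 36] -> pop 9, enqueue [4, 16], visited so far: [30, 17, 33, 9]
  queue [18, 36, 4, 16] -> pop 18, enqueue [none], visited so far: [30, 17, 33, 9, 18]
  queue [36, 4, 16] -> pop 36, enqueue [41], visited so far: [30, 17, 33, 9, 18, 36]
  queue [4, 16, 41] -> pop 4, enqueue [none], visited so far: [30, 17, 33, 9, 18, 36, 4]
  queue [16, 41] -> pop 16, enqueue [15], visited so far: [30, 17, 33, 9, 18, 36, 4, 16]
  queue [41, 15] -> pop 41, enqueue [none], visited so far: [30, 17, 33, 9, 18, 36, 4, 16, 41]
  queue [15] -> pop 15, enqueue [none], visited so far: [30, 17, 33, 9, 18, 36, 4, 16, 41, 15]
Result: [30, 17, 33, 9, 18, 36, 4, 16, 41, 15]


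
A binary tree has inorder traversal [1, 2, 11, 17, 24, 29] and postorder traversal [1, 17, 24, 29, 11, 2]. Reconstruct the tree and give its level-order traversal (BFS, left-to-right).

Inorder:   [1, 2, 11, 17, 24, 29]
Postorder: [1, 17, 24, 29, 11, 2]
Algorithm: postorder visits root last, so walk postorder right-to-left;
each value is the root of the current inorder slice — split it at that
value, recurse on the right subtree first, then the left.
Recursive splits:
  root=2; inorder splits into left=[1], right=[11, 17, 24, 29]
  root=11; inorder splits into left=[], right=[17, 24, 29]
  root=29; inorder splits into left=[17, 24], right=[]
  root=24; inorder splits into left=[17], right=[]
  root=17; inorder splits into left=[], right=[]
  root=1; inorder splits into left=[], right=[]
Reconstructed level-order: [2, 1, 11, 29, 24, 17]


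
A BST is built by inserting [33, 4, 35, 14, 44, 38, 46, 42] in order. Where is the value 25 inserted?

Starting tree (level order): [33, 4, 35, None, 14, None, 44, None, None, 38, 46, None, 42]
Insertion path: 33 -> 4 -> 14
Result: insert 25 as right child of 14
Final tree (level order): [33, 4, 35, None, 14, None, 44, None, 25, 38, 46, None, None, None, 42]


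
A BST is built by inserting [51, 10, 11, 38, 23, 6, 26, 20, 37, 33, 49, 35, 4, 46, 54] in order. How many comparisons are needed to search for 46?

Search path for 46: 51 -> 10 -> 11 -> 38 -> 49 -> 46
Found: True
Comparisons: 6


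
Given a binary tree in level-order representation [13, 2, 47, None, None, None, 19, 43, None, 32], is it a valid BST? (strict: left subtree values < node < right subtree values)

Level-order array: [13, 2, 47, None, None, None, 19, 43, None, 32]
Validate using subtree bounds (lo, hi): at each node, require lo < value < hi,
then recurse left with hi=value and right with lo=value.
Preorder trace (stopping at first violation):
  at node 13 with bounds (-inf, +inf): OK
  at node 2 with bounds (-inf, 13): OK
  at node 47 with bounds (13, +inf): OK
  at node 19 with bounds (47, +inf): VIOLATION
Node 19 violates its bound: not (47 < 19 < +inf).
Result: Not a valid BST


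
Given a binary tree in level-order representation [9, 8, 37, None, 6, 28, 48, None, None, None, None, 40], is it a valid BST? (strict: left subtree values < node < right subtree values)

Level-order array: [9, 8, 37, None, 6, 28, 48, None, None, None, None, 40]
Validate using subtree bounds (lo, hi): at each node, require lo < value < hi,
then recurse left with hi=value and right with lo=value.
Preorder trace (stopping at first violation):
  at node 9 with bounds (-inf, +inf): OK
  at node 8 with bounds (-inf, 9): OK
  at node 6 with bounds (8, 9): VIOLATION
Node 6 violates its bound: not (8 < 6 < 9).
Result: Not a valid BST


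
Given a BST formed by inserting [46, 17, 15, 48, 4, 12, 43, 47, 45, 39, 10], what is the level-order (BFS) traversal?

Tree insertion order: [46, 17, 15, 48, 4, 12, 43, 47, 45, 39, 10]
Tree (level-order array): [46, 17, 48, 15, 43, 47, None, 4, None, 39, 45, None, None, None, 12, None, None, None, None, 10]
BFS from the root, enqueuing left then right child of each popped node:
  queue [46] -> pop 46, enqueue [17, 48], visited so far: [46]
  queue [17, 48] -> pop 17, enqueue [15, 43], visited so far: [46, 17]
  queue [48, 15, 43] -> pop 48, enqueue [47], visited so far: [46, 17, 48]
  queue [15, 43, 47] -> pop 15, enqueue [4], visited so far: [46, 17, 48, 15]
  queue [43, 47, 4] -> pop 43, enqueue [39, 45], visited so far: [46, 17, 48, 15, 43]
  queue [47, 4, 39, 45] -> pop 47, enqueue [none], visited so far: [46, 17, 48, 15, 43, 47]
  queue [4, 39, 45] -> pop 4, enqueue [12], visited so far: [46, 17, 48, 15, 43, 47, 4]
  queue [39, 45, 12] -> pop 39, enqueue [none], visited so far: [46, 17, 48, 15, 43, 47, 4, 39]
  queue [45, 12] -> pop 45, enqueue [none], visited so far: [46, 17, 48, 15, 43, 47, 4, 39, 45]
  queue [12] -> pop 12, enqueue [10], visited so far: [46, 17, 48, 15, 43, 47, 4, 39, 45, 12]
  queue [10] -> pop 10, enqueue [none], visited so far: [46, 17, 48, 15, 43, 47, 4, 39, 45, 12, 10]
Result: [46, 17, 48, 15, 43, 47, 4, 39, 45, 12, 10]


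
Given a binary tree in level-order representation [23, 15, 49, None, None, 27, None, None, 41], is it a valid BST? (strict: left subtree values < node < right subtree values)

Level-order array: [23, 15, 49, None, None, 27, None, None, 41]
Validate using subtree bounds (lo, hi): at each node, require lo < value < hi,
then recurse left with hi=value and right with lo=value.
Preorder trace (stopping at first violation):
  at node 23 with bounds (-inf, +inf): OK
  at node 15 with bounds (-inf, 23): OK
  at node 49 with bounds (23, +inf): OK
  at node 27 with bounds (23, 49): OK
  at node 41 with bounds (27, 49): OK
No violation found at any node.
Result: Valid BST


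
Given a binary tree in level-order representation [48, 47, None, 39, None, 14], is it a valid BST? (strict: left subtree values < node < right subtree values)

Level-order array: [48, 47, None, 39, None, 14]
Validate using subtree bounds (lo, hi): at each node, require lo < value < hi,
then recurse left with hi=value and right with lo=value.
Preorder trace (stopping at first violation):
  at node 48 with bounds (-inf, +inf): OK
  at node 47 with bounds (-inf, 48): OK
  at node 39 with bounds (-inf, 47): OK
  at node 14 with bounds (-inf, 39): OK
No violation found at any node.
Result: Valid BST


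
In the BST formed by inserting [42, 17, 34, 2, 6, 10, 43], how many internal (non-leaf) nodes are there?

Tree built from: [42, 17, 34, 2, 6, 10, 43]
Tree (level-order array): [42, 17, 43, 2, 34, None, None, None, 6, None, None, None, 10]
Rule: An internal node has at least one child.
Per-node child counts:
  node 42: 2 child(ren)
  node 17: 2 child(ren)
  node 2: 1 child(ren)
  node 6: 1 child(ren)
  node 10: 0 child(ren)
  node 34: 0 child(ren)
  node 43: 0 child(ren)
Matching nodes: [42, 17, 2, 6]
Count of internal (non-leaf) nodes: 4


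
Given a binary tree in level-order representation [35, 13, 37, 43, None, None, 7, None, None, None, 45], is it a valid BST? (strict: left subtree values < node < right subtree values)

Level-order array: [35, 13, 37, 43, None, None, 7, None, None, None, 45]
Validate using subtree bounds (lo, hi): at each node, require lo < value < hi,
then recurse left with hi=value and right with lo=value.
Preorder trace (stopping at first violation):
  at node 35 with bounds (-inf, +inf): OK
  at node 13 with bounds (-inf, 35): OK
  at node 43 with bounds (-inf, 13): VIOLATION
Node 43 violates its bound: not (-inf < 43 < 13).
Result: Not a valid BST


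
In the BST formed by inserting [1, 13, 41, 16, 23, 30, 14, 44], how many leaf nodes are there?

Tree built from: [1, 13, 41, 16, 23, 30, 14, 44]
Tree (level-order array): [1, None, 13, None, 41, 16, 44, 14, 23, None, None, None, None, None, 30]
Rule: A leaf has 0 children.
Per-node child counts:
  node 1: 1 child(ren)
  node 13: 1 child(ren)
  node 41: 2 child(ren)
  node 16: 2 child(ren)
  node 14: 0 child(ren)
  node 23: 1 child(ren)
  node 30: 0 child(ren)
  node 44: 0 child(ren)
Matching nodes: [14, 30, 44]
Count of leaf nodes: 3


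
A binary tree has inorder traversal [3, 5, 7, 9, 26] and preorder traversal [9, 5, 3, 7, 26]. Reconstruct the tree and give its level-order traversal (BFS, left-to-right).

Inorder:  [3, 5, 7, 9, 26]
Preorder: [9, 5, 3, 7, 26]
Algorithm: preorder visits root first, so consume preorder in order;
for each root, split the current inorder slice at that value into
left-subtree inorder and right-subtree inorder, then recurse.
Recursive splits:
  root=9; inorder splits into left=[3, 5, 7], right=[26]
  root=5; inorder splits into left=[3], right=[7]
  root=3; inorder splits into left=[], right=[]
  root=7; inorder splits into left=[], right=[]
  root=26; inorder splits into left=[], right=[]
Reconstructed level-order: [9, 5, 26, 3, 7]


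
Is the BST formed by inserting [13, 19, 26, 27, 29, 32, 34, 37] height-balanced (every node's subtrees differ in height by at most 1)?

Tree (level-order array): [13, None, 19, None, 26, None, 27, None, 29, None, 32, None, 34, None, 37]
Definition: a tree is height-balanced if, at every node, |h(left) - h(right)| <= 1 (empty subtree has height -1).
Bottom-up per-node check:
  node 37: h_left=-1, h_right=-1, diff=0 [OK], height=0
  node 34: h_left=-1, h_right=0, diff=1 [OK], height=1
  node 32: h_left=-1, h_right=1, diff=2 [FAIL (|-1-1|=2 > 1)], height=2
  node 29: h_left=-1, h_right=2, diff=3 [FAIL (|-1-2|=3 > 1)], height=3
  node 27: h_left=-1, h_right=3, diff=4 [FAIL (|-1-3|=4 > 1)], height=4
  node 26: h_left=-1, h_right=4, diff=5 [FAIL (|-1-4|=5 > 1)], height=5
  node 19: h_left=-1, h_right=5, diff=6 [FAIL (|-1-5|=6 > 1)], height=6
  node 13: h_left=-1, h_right=6, diff=7 [FAIL (|-1-6|=7 > 1)], height=7
Node 32 violates the condition: |-1 - 1| = 2 > 1.
Result: Not balanced


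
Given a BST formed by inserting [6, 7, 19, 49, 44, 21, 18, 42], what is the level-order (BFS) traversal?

Tree insertion order: [6, 7, 19, 49, 44, 21, 18, 42]
Tree (level-order array): [6, None, 7, None, 19, 18, 49, None, None, 44, None, 21, None, None, 42]
BFS from the root, enqueuing left then right child of each popped node:
  queue [6] -> pop 6, enqueue [7], visited so far: [6]
  queue [7] -> pop 7, enqueue [19], visited so far: [6, 7]
  queue [19] -> pop 19, enqueue [18, 49], visited so far: [6, 7, 19]
  queue [18, 49] -> pop 18, enqueue [none], visited so far: [6, 7, 19, 18]
  queue [49] -> pop 49, enqueue [44], visited so far: [6, 7, 19, 18, 49]
  queue [44] -> pop 44, enqueue [21], visited so far: [6, 7, 19, 18, 49, 44]
  queue [21] -> pop 21, enqueue [42], visited so far: [6, 7, 19, 18, 49, 44, 21]
  queue [42] -> pop 42, enqueue [none], visited so far: [6, 7, 19, 18, 49, 44, 21, 42]
Result: [6, 7, 19, 18, 49, 44, 21, 42]


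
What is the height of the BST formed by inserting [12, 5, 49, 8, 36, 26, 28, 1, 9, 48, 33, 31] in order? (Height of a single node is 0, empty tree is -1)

Insertion order: [12, 5, 49, 8, 36, 26, 28, 1, 9, 48, 33, 31]
Tree (level-order array): [12, 5, 49, 1, 8, 36, None, None, None, None, 9, 26, 48, None, None, None, 28, None, None, None, 33, 31]
Compute height bottom-up (empty subtree = -1):
  height(1) = 1 + max(-1, -1) = 0
  height(9) = 1 + max(-1, -1) = 0
  height(8) = 1 + max(-1, 0) = 1
  height(5) = 1 + max(0, 1) = 2
  height(31) = 1 + max(-1, -1) = 0
  height(33) = 1 + max(0, -1) = 1
  height(28) = 1 + max(-1, 1) = 2
  height(26) = 1 + max(-1, 2) = 3
  height(48) = 1 + max(-1, -1) = 0
  height(36) = 1 + max(3, 0) = 4
  height(49) = 1 + max(4, -1) = 5
  height(12) = 1 + max(2, 5) = 6
Height = 6


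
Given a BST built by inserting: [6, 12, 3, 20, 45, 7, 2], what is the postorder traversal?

Tree insertion order: [6, 12, 3, 20, 45, 7, 2]
Tree (level-order array): [6, 3, 12, 2, None, 7, 20, None, None, None, None, None, 45]
Postorder traversal: [2, 3, 7, 45, 20, 12, 6]


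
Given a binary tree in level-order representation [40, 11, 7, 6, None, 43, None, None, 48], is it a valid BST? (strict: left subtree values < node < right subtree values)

Level-order array: [40, 11, 7, 6, None, 43, None, None, 48]
Validate using subtree bounds (lo, hi): at each node, require lo < value < hi,
then recurse left with hi=value and right with lo=value.
Preorder trace (stopping at first violation):
  at node 40 with bounds (-inf, +inf): OK
  at node 11 with bounds (-inf, 40): OK
  at node 6 with bounds (-inf, 11): OK
  at node 48 with bounds (6, 11): VIOLATION
Node 48 violates its bound: not (6 < 48 < 11).
Result: Not a valid BST


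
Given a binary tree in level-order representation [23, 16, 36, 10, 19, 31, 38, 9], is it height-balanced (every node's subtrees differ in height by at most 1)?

Tree (level-order array): [23, 16, 36, 10, 19, 31, 38, 9]
Definition: a tree is height-balanced if, at every node, |h(left) - h(right)| <= 1 (empty subtree has height -1).
Bottom-up per-node check:
  node 9: h_left=-1, h_right=-1, diff=0 [OK], height=0
  node 10: h_left=0, h_right=-1, diff=1 [OK], height=1
  node 19: h_left=-1, h_right=-1, diff=0 [OK], height=0
  node 16: h_left=1, h_right=0, diff=1 [OK], height=2
  node 31: h_left=-1, h_right=-1, diff=0 [OK], height=0
  node 38: h_left=-1, h_right=-1, diff=0 [OK], height=0
  node 36: h_left=0, h_right=0, diff=0 [OK], height=1
  node 23: h_left=2, h_right=1, diff=1 [OK], height=3
All nodes satisfy the balance condition.
Result: Balanced


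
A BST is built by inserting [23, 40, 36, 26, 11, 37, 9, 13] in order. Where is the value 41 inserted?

Starting tree (level order): [23, 11, 40, 9, 13, 36, None, None, None, None, None, 26, 37]
Insertion path: 23 -> 40
Result: insert 41 as right child of 40
Final tree (level order): [23, 11, 40, 9, 13, 36, 41, None, None, None, None, 26, 37]


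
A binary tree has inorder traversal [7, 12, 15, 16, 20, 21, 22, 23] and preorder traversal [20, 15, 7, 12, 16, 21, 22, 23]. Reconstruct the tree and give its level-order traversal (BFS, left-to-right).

Inorder:  [7, 12, 15, 16, 20, 21, 22, 23]
Preorder: [20, 15, 7, 12, 16, 21, 22, 23]
Algorithm: preorder visits root first, so consume preorder in order;
for each root, split the current inorder slice at that value into
left-subtree inorder and right-subtree inorder, then recurse.
Recursive splits:
  root=20; inorder splits into left=[7, 12, 15, 16], right=[21, 22, 23]
  root=15; inorder splits into left=[7, 12], right=[16]
  root=7; inorder splits into left=[], right=[12]
  root=12; inorder splits into left=[], right=[]
  root=16; inorder splits into left=[], right=[]
  root=21; inorder splits into left=[], right=[22, 23]
  root=22; inorder splits into left=[], right=[23]
  root=23; inorder splits into left=[], right=[]
Reconstructed level-order: [20, 15, 21, 7, 16, 22, 12, 23]


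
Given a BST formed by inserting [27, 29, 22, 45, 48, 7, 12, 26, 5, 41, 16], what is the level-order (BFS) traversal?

Tree insertion order: [27, 29, 22, 45, 48, 7, 12, 26, 5, 41, 16]
Tree (level-order array): [27, 22, 29, 7, 26, None, 45, 5, 12, None, None, 41, 48, None, None, None, 16]
BFS from the root, enqueuing left then right child of each popped node:
  queue [27] -> pop 27, enqueue [22, 29], visited so far: [27]
  queue [22, 29] -> pop 22, enqueue [7, 26], visited so far: [27, 22]
  queue [29, 7, 26] -> pop 29, enqueue [45], visited so far: [27, 22, 29]
  queue [7, 26, 45] -> pop 7, enqueue [5, 12], visited so far: [27, 22, 29, 7]
  queue [26, 45, 5, 12] -> pop 26, enqueue [none], visited so far: [27, 22, 29, 7, 26]
  queue [45, 5, 12] -> pop 45, enqueue [41, 48], visited so far: [27, 22, 29, 7, 26, 45]
  queue [5, 12, 41, 48] -> pop 5, enqueue [none], visited so far: [27, 22, 29, 7, 26, 45, 5]
  queue [12, 41, 48] -> pop 12, enqueue [16], visited so far: [27, 22, 29, 7, 26, 45, 5, 12]
  queue [41, 48, 16] -> pop 41, enqueue [none], visited so far: [27, 22, 29, 7, 26, 45, 5, 12, 41]
  queue [48, 16] -> pop 48, enqueue [none], visited so far: [27, 22, 29, 7, 26, 45, 5, 12, 41, 48]
  queue [16] -> pop 16, enqueue [none], visited so far: [27, 22, 29, 7, 26, 45, 5, 12, 41, 48, 16]
Result: [27, 22, 29, 7, 26, 45, 5, 12, 41, 48, 16]


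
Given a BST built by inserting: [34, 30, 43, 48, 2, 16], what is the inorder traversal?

Tree insertion order: [34, 30, 43, 48, 2, 16]
Tree (level-order array): [34, 30, 43, 2, None, None, 48, None, 16]
Inorder traversal: [2, 16, 30, 34, 43, 48]


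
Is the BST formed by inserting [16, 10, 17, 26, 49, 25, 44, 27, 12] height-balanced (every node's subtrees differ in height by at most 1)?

Tree (level-order array): [16, 10, 17, None, 12, None, 26, None, None, 25, 49, None, None, 44, None, 27]
Definition: a tree is height-balanced if, at every node, |h(left) - h(right)| <= 1 (empty subtree has height -1).
Bottom-up per-node check:
  node 12: h_left=-1, h_right=-1, diff=0 [OK], height=0
  node 10: h_left=-1, h_right=0, diff=1 [OK], height=1
  node 25: h_left=-1, h_right=-1, diff=0 [OK], height=0
  node 27: h_left=-1, h_right=-1, diff=0 [OK], height=0
  node 44: h_left=0, h_right=-1, diff=1 [OK], height=1
  node 49: h_left=1, h_right=-1, diff=2 [FAIL (|1--1|=2 > 1)], height=2
  node 26: h_left=0, h_right=2, diff=2 [FAIL (|0-2|=2 > 1)], height=3
  node 17: h_left=-1, h_right=3, diff=4 [FAIL (|-1-3|=4 > 1)], height=4
  node 16: h_left=1, h_right=4, diff=3 [FAIL (|1-4|=3 > 1)], height=5
Node 49 violates the condition: |1 - -1| = 2 > 1.
Result: Not balanced


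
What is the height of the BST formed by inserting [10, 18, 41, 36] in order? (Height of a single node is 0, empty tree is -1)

Insertion order: [10, 18, 41, 36]
Tree (level-order array): [10, None, 18, None, 41, 36]
Compute height bottom-up (empty subtree = -1):
  height(36) = 1 + max(-1, -1) = 0
  height(41) = 1 + max(0, -1) = 1
  height(18) = 1 + max(-1, 1) = 2
  height(10) = 1 + max(-1, 2) = 3
Height = 3


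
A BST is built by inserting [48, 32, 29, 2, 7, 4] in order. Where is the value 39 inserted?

Starting tree (level order): [48, 32, None, 29, None, 2, None, None, 7, 4]
Insertion path: 48 -> 32
Result: insert 39 as right child of 32
Final tree (level order): [48, 32, None, 29, 39, 2, None, None, None, None, 7, 4]


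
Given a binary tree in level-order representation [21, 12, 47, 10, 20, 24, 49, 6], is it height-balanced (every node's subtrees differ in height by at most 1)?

Tree (level-order array): [21, 12, 47, 10, 20, 24, 49, 6]
Definition: a tree is height-balanced if, at every node, |h(left) - h(right)| <= 1 (empty subtree has height -1).
Bottom-up per-node check:
  node 6: h_left=-1, h_right=-1, diff=0 [OK], height=0
  node 10: h_left=0, h_right=-1, diff=1 [OK], height=1
  node 20: h_left=-1, h_right=-1, diff=0 [OK], height=0
  node 12: h_left=1, h_right=0, diff=1 [OK], height=2
  node 24: h_left=-1, h_right=-1, diff=0 [OK], height=0
  node 49: h_left=-1, h_right=-1, diff=0 [OK], height=0
  node 47: h_left=0, h_right=0, diff=0 [OK], height=1
  node 21: h_left=2, h_right=1, diff=1 [OK], height=3
All nodes satisfy the balance condition.
Result: Balanced


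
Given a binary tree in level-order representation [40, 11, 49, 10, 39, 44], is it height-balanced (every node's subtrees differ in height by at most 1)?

Tree (level-order array): [40, 11, 49, 10, 39, 44]
Definition: a tree is height-balanced if, at every node, |h(left) - h(right)| <= 1 (empty subtree has height -1).
Bottom-up per-node check:
  node 10: h_left=-1, h_right=-1, diff=0 [OK], height=0
  node 39: h_left=-1, h_right=-1, diff=0 [OK], height=0
  node 11: h_left=0, h_right=0, diff=0 [OK], height=1
  node 44: h_left=-1, h_right=-1, diff=0 [OK], height=0
  node 49: h_left=0, h_right=-1, diff=1 [OK], height=1
  node 40: h_left=1, h_right=1, diff=0 [OK], height=2
All nodes satisfy the balance condition.
Result: Balanced


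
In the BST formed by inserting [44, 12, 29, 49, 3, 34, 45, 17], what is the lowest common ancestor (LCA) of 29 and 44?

Tree insertion order: [44, 12, 29, 49, 3, 34, 45, 17]
Tree (level-order array): [44, 12, 49, 3, 29, 45, None, None, None, 17, 34]
In a BST, the LCA of p=29, q=44 is the first node v on the
root-to-leaf path with p <= v <= q (go left if both < v, right if both > v).
Walk from root:
  at 44: 29 <= 44 <= 44, this is the LCA
LCA = 44


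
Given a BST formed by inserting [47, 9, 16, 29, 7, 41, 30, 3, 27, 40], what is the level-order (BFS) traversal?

Tree insertion order: [47, 9, 16, 29, 7, 41, 30, 3, 27, 40]
Tree (level-order array): [47, 9, None, 7, 16, 3, None, None, 29, None, None, 27, 41, None, None, 30, None, None, 40]
BFS from the root, enqueuing left then right child of each popped node:
  queue [47] -> pop 47, enqueue [9], visited so far: [47]
  queue [9] -> pop 9, enqueue [7, 16], visited so far: [47, 9]
  queue [7, 16] -> pop 7, enqueue [3], visited so far: [47, 9, 7]
  queue [16, 3] -> pop 16, enqueue [29], visited so far: [47, 9, 7, 16]
  queue [3, 29] -> pop 3, enqueue [none], visited so far: [47, 9, 7, 16, 3]
  queue [29] -> pop 29, enqueue [27, 41], visited so far: [47, 9, 7, 16, 3, 29]
  queue [27, 41] -> pop 27, enqueue [none], visited so far: [47, 9, 7, 16, 3, 29, 27]
  queue [41] -> pop 41, enqueue [30], visited so far: [47, 9, 7, 16, 3, 29, 27, 41]
  queue [30] -> pop 30, enqueue [40], visited so far: [47, 9, 7, 16, 3, 29, 27, 41, 30]
  queue [40] -> pop 40, enqueue [none], visited so far: [47, 9, 7, 16, 3, 29, 27, 41, 30, 40]
Result: [47, 9, 7, 16, 3, 29, 27, 41, 30, 40]


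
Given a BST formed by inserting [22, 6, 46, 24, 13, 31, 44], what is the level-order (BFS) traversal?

Tree insertion order: [22, 6, 46, 24, 13, 31, 44]
Tree (level-order array): [22, 6, 46, None, 13, 24, None, None, None, None, 31, None, 44]
BFS from the root, enqueuing left then right child of each popped node:
  queue [22] -> pop 22, enqueue [6, 46], visited so far: [22]
  queue [6, 46] -> pop 6, enqueue [13], visited so far: [22, 6]
  queue [46, 13] -> pop 46, enqueue [24], visited so far: [22, 6, 46]
  queue [13, 24] -> pop 13, enqueue [none], visited so far: [22, 6, 46, 13]
  queue [24] -> pop 24, enqueue [31], visited so far: [22, 6, 46, 13, 24]
  queue [31] -> pop 31, enqueue [44], visited so far: [22, 6, 46, 13, 24, 31]
  queue [44] -> pop 44, enqueue [none], visited so far: [22, 6, 46, 13, 24, 31, 44]
Result: [22, 6, 46, 13, 24, 31, 44]


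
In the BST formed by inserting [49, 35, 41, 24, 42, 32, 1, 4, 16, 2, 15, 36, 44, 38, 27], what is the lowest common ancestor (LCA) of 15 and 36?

Tree insertion order: [49, 35, 41, 24, 42, 32, 1, 4, 16, 2, 15, 36, 44, 38, 27]
Tree (level-order array): [49, 35, None, 24, 41, 1, 32, 36, 42, None, 4, 27, None, None, 38, None, 44, 2, 16, None, None, None, None, None, None, None, None, 15]
In a BST, the LCA of p=15, q=36 is the first node v on the
root-to-leaf path with p <= v <= q (go left if both < v, right if both > v).
Walk from root:
  at 49: both 15 and 36 < 49, go left
  at 35: 15 <= 35 <= 36, this is the LCA
LCA = 35
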